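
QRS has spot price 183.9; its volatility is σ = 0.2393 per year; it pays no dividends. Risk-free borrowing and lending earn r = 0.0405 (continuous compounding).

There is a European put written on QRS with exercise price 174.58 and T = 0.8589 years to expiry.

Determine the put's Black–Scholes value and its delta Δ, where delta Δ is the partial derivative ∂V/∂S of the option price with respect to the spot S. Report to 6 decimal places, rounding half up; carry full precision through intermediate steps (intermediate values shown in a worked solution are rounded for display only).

σ√T = 0.2393·√0.8589 = 0.221776
d₁ = (ln(S/K) + (r+σ²/2)T) / (σ√T) = (ln(183.9/174.58) + (0.0405+0.2393²/2)·0.8589) / 0.221776 = (0.052009 + 0.059378) / 0.221776 = 0.502249
d₂ = d₁ − σ√T = 0.502249 − 0.221776 = 0.280474
e^{−rT} = 0.965813
N(−d₁) = 0.307746,  N(−d₂) = 0.389557
Put price V = K·e^{−rT}·N(−d₂) − S·N(−d₁) = 65.683824 − 56.594497 = 9.089327
Δ = −N(−d₁) = -0.307746

price = 9.089327
Δ = -0.307746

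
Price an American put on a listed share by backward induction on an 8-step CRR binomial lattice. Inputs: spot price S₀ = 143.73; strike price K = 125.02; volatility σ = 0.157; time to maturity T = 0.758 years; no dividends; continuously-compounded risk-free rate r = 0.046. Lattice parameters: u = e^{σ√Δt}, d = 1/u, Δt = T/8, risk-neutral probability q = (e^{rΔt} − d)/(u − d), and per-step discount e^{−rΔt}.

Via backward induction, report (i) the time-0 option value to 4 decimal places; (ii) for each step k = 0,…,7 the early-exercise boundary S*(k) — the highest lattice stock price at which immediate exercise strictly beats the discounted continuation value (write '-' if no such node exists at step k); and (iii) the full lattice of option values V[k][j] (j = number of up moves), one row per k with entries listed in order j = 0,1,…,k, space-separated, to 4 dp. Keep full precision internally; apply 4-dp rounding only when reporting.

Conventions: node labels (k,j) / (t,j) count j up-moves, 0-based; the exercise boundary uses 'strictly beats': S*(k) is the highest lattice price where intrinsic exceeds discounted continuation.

Δt=0.09475, u=1.04951, d=0.95282, q=0.53310, disc=e^(-rΔt)=0.99565
k=8 terminal: V=max(K-S,0) → 27.3767 17.4679 6.5537 0.0000 0.0000 0.0000 0.0000 0.0000 0.0000
k=7: j=0 S=102.4780 intr=22.5420 cont=21.9983 V=22.5420[EX]; j=1 S=112.8774 intr=12.1426 cont=11.5989 V=12.1426[EX]; j=2 S=124.3320 intr=0.6880 cont=3.0466 V=3.0466[hold]; j=3 S=136.9491 intr=0.0000 cont=0.0000 V=0.0000[hold]; j=4 S=150.8466 intr=0.0000 cont=0.0000 V=0.0000[hold]; j=5 S=166.1544 intr=0.0000 cont=0.0000 V=0.0000[hold]; j=6 S=183.0156 intr=0.0000 cont=0.0000 V=0.0000[hold]; j=7 S=201.5878 intr=0.0000 cont=0.0000 V=0.0000[hold]  S*(7)=112.8774
k=6: j=0 S=107.5521 intr=17.4679 cont=16.9242 V=17.4679[EX]; j=1 S=118.4663 intr=6.5537 cont=7.2619 V=7.2619[hold]; j=2 S=130.4882 intr=0.0000 cont=1.4163 V=1.4163[hold]; j=3 S=143.7300 intr=0.0000 cont=0.0000 V=0.0000[hold]; j=4 S=158.3156 intr=0.0000 cont=0.0000 V=0.0000[hold]; j=5 S=174.3813 intr=0.0000 cont=0.0000 V=0.0000[hold]; j=6 S=192.0774 intr=0.0000 cont=0.0000 V=0.0000[hold]  S*(6)=107.5521
k=5: j=0 S=112.8774 intr=12.1426 cont=11.9748 V=12.1426[EX]; j=1 S=124.3320 intr=0.6880 cont=4.1276 V=4.1276[hold]; j=2 S=136.9491 intr=0.0000 cont=0.6584 V=0.6584[hold]; j=3 S=150.8466 intr=0.0000 cont=0.0000 V=0.0000[hold]; j=4 S=166.1544 intr=0.0000 cont=0.0000 V=0.0000[hold]; j=5 S=183.0156 intr=0.0000 cont=0.0000 V=0.0000[hold]  S*(5)=112.8774
k=4: j=0 S=118.4663 intr=6.5537 cont=7.8356 V=7.8356[hold]; j=1 S=130.4882 intr=0.0000 cont=2.2683 V=2.2683[hold]; j=2 S=143.7300 intr=0.0000 cont=0.3061 V=0.3061[hold]; j=3 S=158.3156 intr=0.0000 cont=0.0000 V=0.0000[hold]; j=4 S=174.3813 intr=0.0000 cont=0.0000 V=0.0000[hold]  S*(4)=-
k=3: j=0 S=124.3320 intr=0.6880 cont=4.8465 V=4.8465[hold]; j=1 S=136.9491 intr=0.0000 cont=1.2169 V=1.2169[hold]; j=2 S=150.8466 intr=0.0000 cont=0.1423 V=0.1423[hold]; j=3 S=166.1544 intr=0.0000 cont=0.0000 V=0.0000[hold]  S*(3)=-
k=2: j=0 S=130.4882 intr=0.0000 cont=2.8989 V=2.8989[hold]; j=1 S=143.7300 intr=0.0000 cont=0.6412 V=0.6412[hold]; j=2 S=158.3156 intr=0.0000 cont=0.0661 V=0.0661[hold]  S*(2)=-
k=1: j=0 S=136.9491 intr=0.0000 cont=1.6880 V=1.6880[hold]; j=1 S=150.8466 intr=0.0000 cont=0.3332 V=0.3332[hold]  S*(1)=-
k=0: j=0 S=143.7300 intr=0.0000 cont=0.9616 V=0.9616[hold]  S*(0)=-

price = 0.9616
boundary = - - - - - 112.8774 107.5521 112.8774
tree:
0.9616
1.6880 0.3332
2.8989 0.6412 0.0661
4.8465 1.2169 0.1423 0.0000
7.8356 2.2683 0.3061 0.0000 0.0000
12.1426 4.1276 0.6584 0.0000 0.0000 0.0000
17.4679 7.2619 1.4163 0.0000 0.0000 0.0000 0.0000
22.5420 12.1426 3.0466 0.0000 0.0000 0.0000 0.0000 0.0000
27.3767 17.4679 6.5537 0.0000 0.0000 0.0000 0.0000 0.0000 0.0000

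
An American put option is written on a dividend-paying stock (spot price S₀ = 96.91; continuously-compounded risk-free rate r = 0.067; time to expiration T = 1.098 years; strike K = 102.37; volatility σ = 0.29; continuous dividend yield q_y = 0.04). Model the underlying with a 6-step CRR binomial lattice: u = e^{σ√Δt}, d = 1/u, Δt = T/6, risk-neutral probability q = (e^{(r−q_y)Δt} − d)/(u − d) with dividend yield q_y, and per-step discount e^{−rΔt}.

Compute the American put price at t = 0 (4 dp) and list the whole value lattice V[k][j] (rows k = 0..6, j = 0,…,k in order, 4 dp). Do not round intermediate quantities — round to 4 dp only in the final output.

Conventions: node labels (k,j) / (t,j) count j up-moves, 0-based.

price = 13.3755
tree:
13.3755
19.2707 7.5511
26.7684 11.9199 3.1751
35.5762 18.2375 5.6173 0.7025
43.3691 26.7540 9.7956 1.3915 0.0000
50.2528 35.5762 16.7666 2.7564 0.0000 0.0000
56.3334 43.3691 26.7540 5.4600 0.0000 0.0000 0.0000

params: Δt=0.18300 u=1.13208 d=0.88333 q=0.48894 e^(-rΔt)=0.98781
t_6 payoffs: 56.3334 43.3691 26.7540 5.4600 0.0000 0.0000 0.0000
k=5: node(5,0) S=52.1172 payoff=50.2528 vs cont=49.3854 → 50.2528 [stop]  node(5,1) S=66.7938 payoff=35.5762 vs cont=34.8159 → 35.5762 [stop]  node(5,2) S=85.6034 payoff=16.7666 vs cont=16.1434 → 16.7666 [stop]  node(5,3) S=109.7100 payoff=0.0000 vs cont=2.7564 → 2.7564 [wait]  node(5,4) S=140.6052 payoff=0.0000 vs cont=0.0000 → 0.0000 [wait]  node(5,5) S=180.2006 payoff=0.0000 vs cont=0.0000 → 0.0000 [wait]
k=4: node(4,0) S=59.0009 payoff=43.3691 vs cont=42.5519 → 43.3691 [stop]  node(4,1) S=75.6160 payoff=26.7540 vs cont=26.0580 → 26.7540 [stop]  node(4,2) S=96.9100 payoff=5.4600 vs cont=9.7956 → 9.7956 [wait]  node(4,3) S=124.2006 payoff=0.0000 vs cont=1.3915 → 1.3915 [wait]  node(4,4) S=159.1764 payoff=0.0000 vs cont=0.0000 → 0.0000 [wait]
k=3: node(3,0) S=66.7938 payoff=35.5762 vs cont=34.8159 → 35.5762 [stop]  node(3,1) S=85.6034 payoff=16.7666 vs cont=18.2375 → 18.2375 [wait]  node(3,2) S=109.7100 payoff=0.0000 vs cont=5.6173 → 5.6173 [wait]  node(3,3) S=140.6052 payoff=0.0000 vs cont=0.7025 → 0.7025 [wait]
k=2: node(2,0) S=75.6160 payoff=26.7540 vs cont=26.7684 → 26.7684 [wait]  node(2,1) S=96.9100 payoff=5.4600 vs cont=11.9199 → 11.9199 [wait]  node(2,2) S=124.2006 payoff=0.0000 vs cont=3.1751 → 3.1751 [wait]
k=1: node(1,0) S=85.6034 payoff=16.7666 vs cont=19.2707 → 19.2707 [wait]  node(1,1) S=109.7100 payoff=0.0000 vs cont=7.5511 → 7.5511 [wait]
k=0: node(0,0) S=96.9100 payoff=5.4600 vs cont=13.3755 → 13.3755 [wait]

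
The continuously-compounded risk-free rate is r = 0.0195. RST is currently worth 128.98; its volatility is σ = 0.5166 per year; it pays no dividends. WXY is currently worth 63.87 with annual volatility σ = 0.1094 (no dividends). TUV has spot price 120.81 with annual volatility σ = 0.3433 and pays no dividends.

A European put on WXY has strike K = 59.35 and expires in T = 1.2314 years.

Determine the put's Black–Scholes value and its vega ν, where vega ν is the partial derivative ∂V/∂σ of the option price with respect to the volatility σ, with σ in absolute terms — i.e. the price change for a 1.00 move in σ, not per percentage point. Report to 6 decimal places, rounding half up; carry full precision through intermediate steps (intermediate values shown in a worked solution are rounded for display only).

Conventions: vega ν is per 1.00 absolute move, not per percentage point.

σ√T = 0.1094·√1.2314 = 0.121399
d₁ = (ln(S/K) + (r+σ²/2)T) / (σ√T) = (ln(63.87/59.35) + (0.0195+0.1094²/2)·1.2314) / 0.121399 = (0.073398 + 0.031381) / 0.121399 = 0.863091
d₂ = d₁ − σ√T = 0.863091 − 0.121399 = 0.741692
e^{−rT} = 0.976274
N(−d₁) = 0.194044,  N(−d₂) = 0.229137
Put price V = K·e^{−rT}·N(−d₂) − S·N(−d₁) = 13.276621 − 12.393565 = 0.883056
φ(d₁) = (1/√(2π))·e^{−d₁²/2} = 0.274885
ν = S·φ(d₁)·√T = 19.482638

price = 0.883056
ν = 19.482638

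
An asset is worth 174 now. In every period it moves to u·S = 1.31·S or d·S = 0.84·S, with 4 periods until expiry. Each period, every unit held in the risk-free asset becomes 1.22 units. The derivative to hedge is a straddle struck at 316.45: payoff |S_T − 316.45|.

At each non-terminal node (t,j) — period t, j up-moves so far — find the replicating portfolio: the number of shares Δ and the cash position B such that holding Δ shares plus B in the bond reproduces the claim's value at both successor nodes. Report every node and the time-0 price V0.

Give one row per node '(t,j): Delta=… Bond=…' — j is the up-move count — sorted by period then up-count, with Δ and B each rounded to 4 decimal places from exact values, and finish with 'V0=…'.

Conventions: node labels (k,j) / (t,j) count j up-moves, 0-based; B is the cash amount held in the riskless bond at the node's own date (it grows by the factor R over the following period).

(0,0): Delta=0.3700 Bond=-15.4967
(1,0): Delta=-0.8449 Bond=158.6613
(1,1): Delta=0.5545 Bond=-60.9614
(2,0): Delta=-1.0000 Bond=212.6109
(2,1): Delta=-0.8213 Bond=189.0564
(2,2): Delta=0.7634 Bond=-136.7641
(3,0): Delta=-1.0000 Bond=259.3852
(3,1): Delta=-1.0000 Bond=259.3852
(3,2): Delta=-0.7942 Bond=223.8428
(3,3): Delta=1.0000 Bond=-259.3852
V0=48.8828

Arbitrage-free pricing uses the up-move probability p* = (R−d)/(u−d) = 0.8085, discounting each step at R = 1.22.
At maturity the claim pays: V(4,0)=229.8204, V(4,1)=181.3491, V(4,2)=105.7569, V(4,3)=12.1310, V(4,4)=195.9799
Node (3,0) S=103.1305: V=(p*·181.3491+(1−p*)·229.8204)/1.22=156.2547; Δ=(181.3491−229.8204)/(135.1009−86.6296)=-1.0000; B=V−Δ·S=259.3852
Node (3,1) S=160.8345: V=(p*·105.7569+(1−p*)·181.3491)/1.22=98.5508; Δ=(105.7569−181.3491)/(210.6931−135.1009)=-1.0000; B=V−Δ·S=259.3852
Node (3,2) S=250.8252: V=(p*·12.1310+(1−p*)·105.7569)/1.22=24.6388; Δ=(12.1310−105.7569)/(328.5810−210.6931)=-0.7942; B=V−Δ·S=223.8428
Node (3,3) S=391.1678: V=(p*·195.9799+(1−p*)·12.1310)/1.22=131.7826; Δ=(195.9799−12.1310)/(512.4299−328.5810)=1.0000; B=V−Δ·S=-259.3852
Node (2,0) S=122.7744: V=(p*·98.5508+(1−p*)·156.2547)/1.22=89.8365; Δ=(98.5508−156.2547)/(160.8345−103.1305)=-1.0000; B=V−Δ·S=212.6109
Node (2,1) S=191.4696: V=(p*·24.6388+(1−p*)·98.5508)/1.22=31.7969; Δ=(24.6388−98.5508)/(250.8252−160.8345)=-0.8213; B=V−Δ·S=189.0564
Node (2,2) S=298.6014: V=(p*·131.7826+(1−p*)·24.6388)/1.22=91.2014; Δ=(131.7826−24.6388)/(391.1678−250.8252)=0.7634; B=V−Δ·S=-136.7641
Node (1,0) S=146.1600: V=(p*·31.7969+(1−p*)·89.8365)/1.22=35.1728; Δ=(31.7969−89.8365)/(191.4696−122.7744)=-0.8449; B=V−Δ·S=158.6613
Node (1,1) S=227.9400: V=(p*·91.2014+(1−p*)·31.7969)/1.22=65.4312; Δ=(91.2014−31.7969)/(298.6014−191.4696)=0.5545; B=V−Δ·S=-60.9614
Node (0,0) S=174.0000: V=(p*·65.4312+(1−p*)·35.1728)/1.22=48.8828; Δ=(65.4312−35.1728)/(227.9400−146.1600)=0.3700; B=V−Δ·S=-15.4967
Sanity check at the root: Δ(0,0)·S0 + B(0,0) reproduces V0 = 48.8828.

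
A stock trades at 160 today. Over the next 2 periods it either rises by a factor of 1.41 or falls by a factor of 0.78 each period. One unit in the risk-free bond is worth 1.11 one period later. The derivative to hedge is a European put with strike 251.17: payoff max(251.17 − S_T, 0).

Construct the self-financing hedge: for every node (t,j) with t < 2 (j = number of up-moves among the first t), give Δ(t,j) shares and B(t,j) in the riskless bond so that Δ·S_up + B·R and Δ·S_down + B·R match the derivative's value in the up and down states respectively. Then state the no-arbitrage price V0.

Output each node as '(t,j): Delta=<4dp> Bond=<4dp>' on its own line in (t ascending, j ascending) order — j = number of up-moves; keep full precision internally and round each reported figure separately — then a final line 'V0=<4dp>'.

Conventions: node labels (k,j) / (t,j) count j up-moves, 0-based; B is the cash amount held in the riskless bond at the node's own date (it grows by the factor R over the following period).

Arbitrage-free pricing uses the up-move probability p* = (R−d)/(u−d) = 0.5238, discounting each step at R = 1.11.
Expiry values: V(2,0)=153.8260, V(2,1)=75.2020, V(2,2)=0.0000
Node (1,0) S=124.8000: V=(p*·75.2020+(1−p*)·153.8260)/1.11=101.4793; Δ=(75.2020−153.8260)/(175.9680−97.3440)=-1.0000; B=V−Δ·S=226.2793
Node (1,1) S=225.6000: V=(p*·0.0000+(1−p*)·75.2020)/1.11=32.2617; Δ=(0.0000−75.2020)/(318.0960−175.9680)=-0.5291; B=V−Δ·S=151.6299
Node (0,0) S=160.0000: V=(p*·32.2617+(1−p*)·101.4793)/1.11=58.7590; Δ=(32.2617−101.4793)/(225.6000−124.8000)=-0.6867; B=V−Δ·S=168.6282
Verification: the root portfolio costs Δ(0,0)·S0 + B(0,0) = 58.7590, matching V0.

(0,0): Delta=-0.6867 Bond=168.6282
(1,0): Delta=-1.0000 Bond=226.2793
(1,1): Delta=-0.5291 Bond=151.6299
V0=58.7590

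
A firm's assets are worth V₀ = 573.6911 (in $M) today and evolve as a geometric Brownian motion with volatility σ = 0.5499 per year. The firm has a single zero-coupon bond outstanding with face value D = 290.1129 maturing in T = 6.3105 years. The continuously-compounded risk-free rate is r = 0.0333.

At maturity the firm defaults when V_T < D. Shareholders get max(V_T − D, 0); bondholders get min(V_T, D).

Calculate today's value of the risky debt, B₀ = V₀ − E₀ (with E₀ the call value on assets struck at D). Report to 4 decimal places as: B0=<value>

B0=165.3846

Apply the equity-as-call identities (strike 290.1129, horizon 6.3105 years):
d₁ = [ln(V₀/D) + (r + σ²/2)T] / (σ√T)
   = [ln(573.6911/290.1129) + (0.0333 + 0.5·0.5499²)·6.3105] / (0.5499·√6.3105)
   = [0.681821 + 1.164256] / 1.381388 = 1.336393
d₂ = d₁ − σ√T = 1.336393 − 1.381388 = -0.044995
N(d₁) = 0.909290,  N(d₂) = 0.482056,  e^(−rT) = 0.810471
E₀ = V₀·N(d₁) − D·e^(−rT)·N(d₂)
   = 573.6911·0.909290 − 290.1129·0.810471·0.482056 = 408.306481
B₀ = V₀ − E₀ = 573.6911 − 408.306481 = 165.384619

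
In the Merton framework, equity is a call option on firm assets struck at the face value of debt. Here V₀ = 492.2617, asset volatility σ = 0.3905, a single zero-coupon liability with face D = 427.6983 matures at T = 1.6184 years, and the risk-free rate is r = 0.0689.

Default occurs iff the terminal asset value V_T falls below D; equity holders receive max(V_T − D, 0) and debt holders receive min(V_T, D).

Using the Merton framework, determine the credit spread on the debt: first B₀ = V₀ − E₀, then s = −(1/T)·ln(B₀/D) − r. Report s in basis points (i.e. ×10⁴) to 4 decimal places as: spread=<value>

With assets at 492.2617 and a single debt payment of 427.6983 at 1.6184 years:
d₁ = [ln(V₀/D) + (r + σ²/2)T] / (σ√T)
   = [ln(492.2617/427.6983) + (0.0689 + 0.5·0.3905²)·1.6184] / (0.3905·√1.6184)
   = [0.140592 + 0.234903] / 0.496780 = 0.755859
d₂ = d₁ − σ√T = 0.755859 − 0.496780 = 0.259079
N(d₁) = 0.775133,  N(d₂) = 0.602213,  e^(−rT) = 0.894484
E₀ = V₀·N(d₁) − D·e^(−rT)·N(d₂)
   = 492.2617·0.775133 − 427.6983·0.894484·0.602213 = 151.180072
B₀ = V₀ − E₀ = 492.2617 − 151.180072 = 341.081628
spread = −(1/T)·ln(B₀/D) − r = −(1/1.6184)·ln(341.081628/427.6983) − 0.0689 = 0.07092712
in basis points: 0.07092712 × 10⁴ = 709.2712 bp

spread=709.2712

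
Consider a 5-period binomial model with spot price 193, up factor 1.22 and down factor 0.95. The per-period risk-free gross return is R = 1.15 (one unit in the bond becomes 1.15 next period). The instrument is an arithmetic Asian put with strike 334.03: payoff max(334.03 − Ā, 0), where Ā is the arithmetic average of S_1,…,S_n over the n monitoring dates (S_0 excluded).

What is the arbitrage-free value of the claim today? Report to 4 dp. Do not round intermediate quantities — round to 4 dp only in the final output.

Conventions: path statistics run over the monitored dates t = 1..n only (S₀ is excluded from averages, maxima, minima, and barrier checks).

Under the martingale measure an up-move has probability p* = 0.7407; value the claim as the probability-weighted average of per-path payoffs, discounted 5 periods at R = 1.15.
Enumerate all 2^5 = 32 price paths (U = up ×1.22, D = down ×0.95); each path with k up-moves has probability p*^k·(1−p*)^(5−k).
DDDDD: Ā=165.9091, payoff=168.1209, prob=0.001171
UDDDD: Ā=213.0622, payoff=120.9678, prob=0.003347
DUDDD: Ā=202.6402, payoff=131.3898, prob=0.003347
UUDDD: Ā=260.2326, payoff=73.7974, prob=0.009562
DDUDD: Ā=192.7393, payoff=141.2907, prob=0.003347
UDUDD: Ā=247.5178, payoff=86.5122, prob=0.009562
DUUDD: Ā=237.0958, payoff=96.9342, prob=0.009562
UUUDD: Ā=304.4809, payoff=29.5491, prob=0.027319
DDDUD: Ā=183.3334, payoff=150.6966, prob=0.003347
UDDUD: Ā=235.4387, payoff=98.5913, prob=0.009562
DUDUD: Ā=225.0167, payoff=109.0133, prob=0.009562
UUDUD: Ā=288.9688, payoff=45.0612, prob=0.027319
DDUUD: Ā=215.1158, payoff=118.9142, prob=0.009562
UDUUD: Ā=276.2540, payoff=57.7760, prob=0.027319
DUUUD: Ā=265.8320, payoff=68.1980, prob=0.027319
UUUUD: Ā=341.3842, payoff=0.0000, prob=0.078055
DDDDU: Ā=174.3978, payoff=159.6322, prob=0.003347
UDDDU: Ā=223.9635, payoff=110.0665, prob=0.009562
DUDDU: Ā=213.5415, payoff=120.4885, prob=0.009562
UUDDU: Ā=274.2323, payoff=59.7977, prob=0.027319
DDUDU: Ā=203.6406, payoff=130.3894, prob=0.009562
UDUDU: Ā=261.5175, payoff=72.5125, prob=0.027319
DUUDU: Ā=251.0955, payoff=82.9345, prob=0.027319
UUUDU: Ā=322.4594, payoff=11.5706, prob=0.078055
DDDUU: Ā=194.2348, payoff=139.7952, prob=0.009562
UDDUU: Ā=249.4384, payoff=84.5916, prob=0.027319
DUDUU: Ā=239.0164, payoff=95.0136, prob=0.027319
UUDUU: Ā=306.9473, payoff=27.0827, prob=0.078055
DDUUU: Ā=229.1155, payoff=104.9145, prob=0.027319
UDUUU: Ā=294.2325, payoff=39.7975, prob=0.078055
DUUUU: Ā=283.8105, payoff=50.2195, prob=0.078055
UUUUU: Ā=364.4724, payoff=0.0000, prob=0.223014
Price = Σ prob·payoff / R^5 = 42.098798 / 2.011357 = 20.9305

price = 20.9305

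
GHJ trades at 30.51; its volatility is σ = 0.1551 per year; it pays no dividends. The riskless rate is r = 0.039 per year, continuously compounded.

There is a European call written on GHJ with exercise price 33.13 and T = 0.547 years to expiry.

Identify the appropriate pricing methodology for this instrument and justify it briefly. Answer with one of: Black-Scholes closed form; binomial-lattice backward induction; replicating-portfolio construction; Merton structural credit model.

Key observation: with GHJ following a GBM at constant σ and r, the European call struck at 33.13 prices in closed form — nothing here needs a stepwise model or a balance sheet.

framework: Black-Scholes closed form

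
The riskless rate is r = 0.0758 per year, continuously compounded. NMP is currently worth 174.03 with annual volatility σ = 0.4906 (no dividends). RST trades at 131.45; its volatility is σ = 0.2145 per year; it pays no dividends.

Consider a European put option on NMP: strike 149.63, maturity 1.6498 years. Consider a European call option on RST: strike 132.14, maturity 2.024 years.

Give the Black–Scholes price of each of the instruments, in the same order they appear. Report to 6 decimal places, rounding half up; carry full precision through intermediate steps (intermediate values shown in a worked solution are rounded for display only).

[NMP put K=149.63]
σ√T = 0.4906·√1.6498 = 0.630149
d₁ = (ln(S/K) + (r+σ²/2)T) / (σ√T) = (ln(174.03/149.63) + (0.0758+0.4906²/2)·1.6498) / 0.630149 = (0.151062 + 0.323599) / 0.630149 = 0.753252
d₂ = d₁ − σ√T = 0.753252 − 0.630149 = 0.123103
e^{−rT} = 0.882449
N(−d₁) = 0.225649,  N(−d₂) = 0.451013
price = K·e^{−rT}·N(−d₂) − S·N(−d₁) = 59.552081 − 39.269751 = 20.282330
[RST call K=132.14]
σ√T = 0.2145·√2.024 = 0.305163
d₁ = (ln(S/K) + (r+σ²/2)T) / (σ√T) = (ln(131.45/132.14) + (0.0758+0.2145²/2)·2.024) / 0.305163 = (-0.005235 + 0.199982) / 0.305163 = 0.638170
d₂ = d₁ − σ√T = 0.638170 − 0.305163 = 0.333006
e^{−rT} = 0.857770
N(d₁) = 0.738318,  N(d₂) = 0.630435
price = S·N(d₁) − K·e^{−rT}·N(d₂) = 97.051963 − 71.457154 = 25.594809

price(NMP put K=149.63) = 20.282330
price(RST call K=132.14) = 25.594809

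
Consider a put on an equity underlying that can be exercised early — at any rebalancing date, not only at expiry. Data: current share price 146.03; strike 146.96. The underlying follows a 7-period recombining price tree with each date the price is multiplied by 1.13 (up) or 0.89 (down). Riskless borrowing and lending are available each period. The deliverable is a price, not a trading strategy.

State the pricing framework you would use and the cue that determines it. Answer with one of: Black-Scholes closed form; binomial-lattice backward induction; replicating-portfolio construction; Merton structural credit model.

framework: binomial-lattice backward induction

Key observation: the defining feature is the embedded early-exercise option across 7 discrete dates on the spot-146.03 tree; pricing the strike-146.96 put means working backward with an exercise test at every node.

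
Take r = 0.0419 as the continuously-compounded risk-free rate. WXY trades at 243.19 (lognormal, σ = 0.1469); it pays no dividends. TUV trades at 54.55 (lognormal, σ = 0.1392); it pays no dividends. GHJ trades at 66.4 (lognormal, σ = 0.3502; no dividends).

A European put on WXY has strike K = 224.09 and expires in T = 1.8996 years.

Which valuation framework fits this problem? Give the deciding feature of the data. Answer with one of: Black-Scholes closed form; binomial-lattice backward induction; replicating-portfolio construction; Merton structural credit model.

Key observation: a European-exercise option on WXY struck at 224.09 — a GBM underlying with constant parameters — admits an analytic price: the data contain no early exercise, no discrete tree, no debt structure.

framework: Black-Scholes closed form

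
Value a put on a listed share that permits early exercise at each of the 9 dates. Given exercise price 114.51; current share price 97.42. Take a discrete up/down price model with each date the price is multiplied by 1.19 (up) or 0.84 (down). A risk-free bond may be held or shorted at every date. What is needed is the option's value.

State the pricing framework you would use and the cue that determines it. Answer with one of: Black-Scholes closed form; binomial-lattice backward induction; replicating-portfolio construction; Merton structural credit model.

Key observation: with exercise allowed before expiry on a discrete up/down model (9 steps from spot 97.42), the strike-114.51 put's value must be rolled back through the tree testing early exercise at each node.

framework: binomial-lattice backward induction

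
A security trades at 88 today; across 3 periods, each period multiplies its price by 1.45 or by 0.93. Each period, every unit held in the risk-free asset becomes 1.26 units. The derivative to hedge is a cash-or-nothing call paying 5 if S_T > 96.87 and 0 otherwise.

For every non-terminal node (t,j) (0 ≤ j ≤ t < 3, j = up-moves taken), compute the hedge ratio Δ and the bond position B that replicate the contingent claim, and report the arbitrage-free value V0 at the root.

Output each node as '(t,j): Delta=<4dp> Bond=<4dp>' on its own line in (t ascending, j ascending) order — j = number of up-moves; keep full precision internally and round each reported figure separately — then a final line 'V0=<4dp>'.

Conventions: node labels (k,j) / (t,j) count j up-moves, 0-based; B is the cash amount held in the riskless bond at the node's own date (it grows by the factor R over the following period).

(0,0): Delta=0.0092 Bond=1.5690
(1,0): Delta=0.0341 Bond=-0.0594
(1,1): Delta=0.0000 Bond=3.1494
(2,0): Delta=0.1263 Bond=-7.0971
(2,1): Delta=0.0000 Bond=3.9683
(2,2): Delta=0.0000 Bond=3.9683
V0=2.3776

The replicating-portfolio and risk-neutral prices coincide; use p* = (1.26−0.93)/(1.45−0.93) = 0.6346 for the latter.
Terminal payoffs: V(3,0)=0.0000, V(3,1)=5.0000, V(3,2)=5.0000, V(3,3)=5.0000
(2,0): S=76.1112. Δ = (V_up−V_dn)/(S_up−S_dn) = (5.0000−0.0000)/(110.3612−70.7834) = 0.1263. V = [p*·5.0000 + (1−p*)·0.0000]/1.26 = 2.5183. B = V − Δ·S = -7.0971.
(2,1): S=118.6680. Δ = (V_up−V_dn)/(S_up−S_dn) = (5.0000−5.0000)/(172.0686−110.3612) = 0.0000. V = [p*·5.0000 + (1−p*)·5.0000]/1.26 = 3.9683. B = V − Δ·S = 3.9683.
(2,2): S=185.0200. Δ = (V_up−V_dn)/(S_up−S_dn) = (5.0000−5.0000)/(268.2790−172.0686) = 0.0000. V = [p*·5.0000 + (1−p*)·5.0000]/1.26 = 3.9683. B = V − Δ·S = 3.9683.
(1,0): S=81.8400. Δ = (V_up−V_dn)/(S_up−S_dn) = (3.9683−2.5183)/(118.6680−76.1112) = 0.0341. V = [p*·3.9683 + (1−p*)·2.5183]/1.26 = 2.7289. B = V − Δ·S = -0.0594.
(1,1): S=127.6000. Δ = (V_up−V_dn)/(S_up−S_dn) = (3.9683−3.9683)/(185.0200−118.6680) = 0.0000. V = [p*·3.9683 + (1−p*)·3.9683]/1.26 = 3.1494. B = V − Δ·S = 3.1494.
(0,0): S=88.0000. Δ = (V_up−V_dn)/(S_up−S_dn) = (3.1494−2.7289)/(127.6000−81.8400) = 0.0092. V = [p*·3.1494 + (1−p*)·2.7289]/1.26 = 2.3776. B = V − Δ·S = 1.5690.
As a check, the time-0 holding Δ(0,0)·S0 + B(0,0) comes to 2.3776 — exactly V0.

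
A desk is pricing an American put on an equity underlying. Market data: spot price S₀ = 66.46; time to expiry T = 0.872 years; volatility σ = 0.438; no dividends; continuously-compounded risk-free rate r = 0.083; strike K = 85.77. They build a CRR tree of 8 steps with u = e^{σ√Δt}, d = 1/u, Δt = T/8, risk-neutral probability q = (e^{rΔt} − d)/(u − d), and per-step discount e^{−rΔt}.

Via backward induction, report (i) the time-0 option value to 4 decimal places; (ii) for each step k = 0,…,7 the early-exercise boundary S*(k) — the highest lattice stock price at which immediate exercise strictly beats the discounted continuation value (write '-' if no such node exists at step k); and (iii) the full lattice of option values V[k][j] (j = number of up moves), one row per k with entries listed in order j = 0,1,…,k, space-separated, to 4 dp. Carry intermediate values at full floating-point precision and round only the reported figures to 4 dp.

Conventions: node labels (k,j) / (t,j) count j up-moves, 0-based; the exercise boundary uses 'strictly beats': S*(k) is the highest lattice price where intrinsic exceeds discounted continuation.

params: Δt=0.10900 u=1.15558 d=0.86536 q=0.49523 e^(-rΔt)=0.99099
t_8 payoffs: 64.8700 57.8606 48.5005 36.0012 19.3100 0.0000 0.0000 0.0000 0.0000
t_7: node(7,0) S=24.1517 payoff=61.6183 vs cont=60.8458 → 61.6183 [stop]  node(7,1) S=32.2516 payoff=53.5184 vs cont=52.7459 → 53.5184 [stop]  node(7,2) S=43.0680 payoff=42.7020 vs cont=41.9295 → 42.7020 [stop]  node(7,3) S=57.5120 payoff=28.2580 vs cont=27.4855 → 28.2580 [stop]  node(7,4) S=76.8002 payoff=8.9698 vs cont=9.6594 → 9.6594 [wait]  node(7,5) S=102.5571 payoff=0.0000 vs cont=0.0000 → 0.0000 [wait]  node(7,6) S=136.9522 payoff=0.0000 vs cont=0.0000 → 0.0000 [wait]  node(7,7) S=182.8827 payoff=0.0000 vs cont=0.0000 → 0.0000 [wait]  ⇒ S*(7)=57.5120
t_6: node(6,0) S=27.9094 payoff=57.8606 vs cont=57.0882 → 57.8606 [stop]  node(6,1) S=37.2695 payoff=48.5005 vs cont=47.7281 → 48.5005 [stop]  node(6,2) S=49.7688 payoff=36.0012 vs cont=35.2288 → 36.0012 [stop]  node(6,3) S=66.4600 payoff=19.3100 vs cont=18.8760 → 19.3100 [stop]  node(6,4) S=88.7491 payoff=0.0000 vs cont=4.8319 → 4.8319 [wait]  node(6,5) S=118.5134 payoff=0.0000 vs cont=0.0000 → 0.0000 [wait]  node(6,6) S=158.2599 payoff=0.0000 vs cont=0.0000 → 0.0000 [wait]  ⇒ S*(6)=66.4600
t_5: node(5,0) S=32.2516 payoff=53.5184 vs cont=52.7459 → 53.5184 [stop]  node(5,1) S=43.0680 payoff=42.7020 vs cont=41.9295 → 42.7020 [stop]  node(5,2) S=57.5120 payoff=28.2580 vs cont=27.4855 → 28.2580 [stop]  node(5,3) S=76.8002 payoff=8.9698 vs cont=12.0307 → 12.0307 [wait]  node(5,4) S=102.5571 payoff=0.0000 vs cont=2.4171 → 2.4171 [wait]  node(5,5) S=136.9522 payoff=0.0000 vs cont=0.0000 → 0.0000 [wait]  ⇒ S*(5)=57.5120
t_4: node(4,0) S=37.2695 payoff=48.5005 vs cont=47.7281 → 48.5005 [stop]  node(4,1) S=49.7688 payoff=36.0012 vs cont=35.2288 → 36.0012 [stop]  node(4,2) S=66.4600 payoff=19.3100 vs cont=20.0397 → 20.0397 [wait]  node(4,3) S=88.7491 payoff=0.0000 vs cont=7.2043 → 7.2043 [wait]  node(4,4) S=118.5134 payoff=0.0000 vs cont=1.2091 → 1.2091 [wait]  ⇒ S*(4)=49.7688
t_3: node(3,0) S=43.0680 payoff=42.7020 vs cont=41.9295 → 42.7020 [stop]  node(3,1) S=57.5120 payoff=28.2580 vs cont=27.8436 → 28.2580 [stop]  node(3,2) S=76.8002 payoff=8.9698 vs cont=13.5601 → 13.5601 [wait]  node(3,3) S=102.5571 payoff=0.0000 vs cont=4.1972 → 4.1972 [wait]  ⇒ S*(3)=57.5120
t_2: node(2,0) S=49.7688 payoff=36.0012 vs cont=35.2288 → 36.0012 [stop]  node(2,1) S=66.4600 payoff=19.3100 vs cont=20.7903 → 20.7903 [wait]  node(2,2) S=88.7491 payoff=0.0000 vs cont=8.8430 → 8.8430 [wait]  ⇒ S*(2)=49.7688
t_1: node(1,0) S=57.5120 payoff=28.2580 vs cont=28.2120 → 28.2580 [stop]  node(1,1) S=76.8002 payoff=8.9698 vs cont=14.7397 → 14.7397 [wait]  ⇒ S*(1)=57.5120
t_0: node(0,0) S=66.4600 payoff=19.3100 vs cont=21.3692 → 21.3692 [wait]  ⇒ S*(0)=-

price = 21.3692
boundary = - 57.5120 49.7688 57.5120 49.7688 57.5120 66.4600 57.5120
tree:
21.3692
28.2580 14.7397
36.0012 20.7903 8.8430
42.7020 28.2580 13.5601 4.1972
48.5005 36.0012 20.0397 7.2043 1.2091
53.5184 42.7020 28.2580 12.0307 2.4171 0.0000
57.8606 48.5005 36.0012 19.3100 4.8319 0.0000 0.0000
61.6183 53.5184 42.7020 28.2580 9.6594 0.0000 0.0000 0.0000
64.8700 57.8606 48.5005 36.0012 19.3100 0.0000 0.0000 0.0000 0.0000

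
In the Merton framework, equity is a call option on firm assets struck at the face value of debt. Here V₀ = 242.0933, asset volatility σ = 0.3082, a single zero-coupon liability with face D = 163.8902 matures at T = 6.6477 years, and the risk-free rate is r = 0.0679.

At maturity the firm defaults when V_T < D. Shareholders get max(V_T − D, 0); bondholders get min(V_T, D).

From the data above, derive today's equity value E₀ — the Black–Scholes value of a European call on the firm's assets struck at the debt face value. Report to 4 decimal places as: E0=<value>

Apply the equity-as-call identities (strike 163.8902, horizon 6.6477 years):
d₁ = [ln(V₀/D) + (r + σ²/2)T] / (σ√T)
   = [ln(242.0933/163.8902) + (0.0679 + 0.5·0.3082²)·6.6477] / (0.3082·√6.6477)
   = [0.390126 + 0.767102] / 0.794636 = 1.456300
d₂ = d₁ − σ√T = 1.456300 − 0.794636 = 0.661664
N(d₁) = 0.927345,  N(d₂) = 0.745907,  e^(−rT) = 0.636750
E₀ = V₀·N(d₁) − D·e^(−rT)·N(d₂)
   = 242.0933·0.927345 − 163.8902·0.636750·0.745907 = 146.663455

E0=146.6635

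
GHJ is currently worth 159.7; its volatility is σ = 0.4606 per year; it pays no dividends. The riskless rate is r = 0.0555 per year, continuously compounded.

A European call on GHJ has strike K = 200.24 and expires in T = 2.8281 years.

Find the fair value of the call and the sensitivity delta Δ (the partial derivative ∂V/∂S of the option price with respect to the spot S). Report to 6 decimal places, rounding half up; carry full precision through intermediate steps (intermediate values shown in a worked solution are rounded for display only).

σ√T = 0.4606·√2.8281 = 0.774589
d₁ = (ln(S/K) + (r+σ²/2)T) / (σ√T) = (ln(159.7/200.24) + (0.0555+0.4606²/2)·2.8281) / 0.774589 = (-0.226220 + 0.456954) / 0.774589 = 0.297879
d₂ = d₁ − σ√T = 0.297879 − 0.774589 = -0.476710
e^{−rT} = 0.854739
N(d₁) = 0.617102,  N(d₂) = 0.316784
Call price V = S·N(d₁) − K·e^{−rT}·N(d₂) = 98.551245 − 54.218561 = 44.332683
Δ = N(d₁) = 0.617102

price = 44.332683
Δ = 0.617102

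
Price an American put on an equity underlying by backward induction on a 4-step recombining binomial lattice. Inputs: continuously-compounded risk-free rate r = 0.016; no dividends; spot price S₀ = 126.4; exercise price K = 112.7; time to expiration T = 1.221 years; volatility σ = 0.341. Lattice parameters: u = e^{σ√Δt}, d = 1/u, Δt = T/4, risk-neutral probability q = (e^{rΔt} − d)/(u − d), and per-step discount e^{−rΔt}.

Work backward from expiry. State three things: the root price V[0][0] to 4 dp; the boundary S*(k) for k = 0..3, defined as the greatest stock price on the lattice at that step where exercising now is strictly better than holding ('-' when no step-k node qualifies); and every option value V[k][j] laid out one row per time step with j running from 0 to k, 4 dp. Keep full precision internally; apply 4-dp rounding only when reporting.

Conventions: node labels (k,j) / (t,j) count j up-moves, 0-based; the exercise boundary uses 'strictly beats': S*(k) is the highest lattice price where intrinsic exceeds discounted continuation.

Δt=0.30525  u=1.20732  d=0.82828  q=0.46596  discount=0.99513
step 4 (expiry): payoffs max(K−S,0) = 53.2076 25.9830 0.0000 0.0000 0.0000
step 3: (k=3,j=0): S=71.8262, K−S=40.8738, hold=40.3247 ⇒ V=40.8738 exercise | (k=3,j=1): S=104.6950, K−S=8.0050, hold=13.8085 ⇒ V=13.8085 continue | (k=3,j=2): S=152.6049, K−S=0.0000, hold=0.0000 ⇒ V=0.0000 continue | (k=3,j=3): S=222.4391, K−S=0.0000, hold=0.0000 ⇒ V=0.0000 continue  boundary S*=71.8262
step 2: (k=2,j=0): S=86.7170, K−S=25.9830, hold=28.1248 ⇒ V=28.1248 continue | (k=2,j=1): S=126.4000, K−S=0.0000, hold=7.3384 ⇒ V=7.3384 continue | (k=2,j=2): S=184.2425, K−S=0.0000, hold=0.0000 ⇒ V=0.0000 continue  boundary S*=-
step 1: (k=1,j=0): S=104.6950, K−S=8.0050, hold=18.3494 ⇒ V=18.3494 continue | (k=1,j=1): S=152.6049, K−S=0.0000, hold=3.8999 ⇒ V=3.8999 continue  boundary S*=-
step 0: (k=0,j=0): S=126.4000, K−S=0.0000, hold=11.5600 ⇒ V=11.5600 continue  boundary S*=-

price = 11.5600
boundary = - - - 71.8262
tree:
11.5600
18.3494 3.8999
28.1248 7.3384 0.0000
40.8738 13.8085 0.0000 0.0000
53.2076 25.9830 0.0000 0.0000 0.0000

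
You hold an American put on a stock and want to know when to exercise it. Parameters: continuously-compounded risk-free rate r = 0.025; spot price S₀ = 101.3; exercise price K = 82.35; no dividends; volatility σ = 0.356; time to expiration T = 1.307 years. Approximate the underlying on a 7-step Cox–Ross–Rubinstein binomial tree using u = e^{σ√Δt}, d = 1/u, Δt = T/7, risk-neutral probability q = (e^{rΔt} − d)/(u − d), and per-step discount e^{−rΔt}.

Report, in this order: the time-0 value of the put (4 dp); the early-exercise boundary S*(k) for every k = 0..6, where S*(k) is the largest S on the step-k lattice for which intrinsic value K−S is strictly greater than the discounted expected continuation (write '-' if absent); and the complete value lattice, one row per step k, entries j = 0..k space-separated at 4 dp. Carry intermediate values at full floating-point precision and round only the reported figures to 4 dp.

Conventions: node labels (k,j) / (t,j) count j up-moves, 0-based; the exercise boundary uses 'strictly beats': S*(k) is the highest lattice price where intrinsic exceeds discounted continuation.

price = 6.2718
boundary = - - - - 54.7496 46.9433 54.7496
tree:
6.2718
9.5471 2.7388
14.1281 4.6132 0.7086
20.1861 7.6182 1.3607 0.0000
27.6004 12.2473 2.6127 0.0000 0.0000
35.4067 18.9454 5.0167 0.0000 0.0000 0.0000
42.1000 27.6004 9.6327 0.0000 0.0000 0.0000 0.0000
47.8389 35.4067 18.4960 0.0000 0.0000 0.0000 0.0000 0.0000

params: Δt=0.18671 u=1.16629 d=0.85742 q=0.47677 e^(-rΔt)=0.99534
t_7 payoffs: 47.8389 35.4067 18.4960 0.0000 0.0000 0.0000 0.0000 0.0000
t_6: node(6,0) S=40.2500 payoff=42.1000 vs cont=41.7164 → 42.1000 [stop]  node(6,1) S=54.7496 payoff=27.6004 vs cont=27.2169 → 27.6004 [stop]  node(6,2) S=74.4724 payoff=7.8776 vs cont=9.6327 → 9.6327 [wait]  node(6,3) S=101.3000 payoff=0.0000 vs cont=0.0000 → 0.0000 [wait]  node(6,4) S=137.7919 payoff=0.0000 vs cont=0.0000 → 0.0000 [wait]  node(6,5) S=187.4296 payoff=0.0000 vs cont=0.0000 → 0.0000 [wait]  node(6,6) S=254.9485 payoff=0.0000 vs cont=0.0000 → 0.0000 [wait]  ⇒ S*(6)=54.7496
t_5: node(5,0) S=46.9433 payoff=35.4067 vs cont=35.0232 → 35.4067 [stop]  node(5,1) S=63.8540 payoff=18.4960 vs cont=18.9454 → 18.9454 [wait]  node(5,2) S=86.8565 payoff=0.0000 vs cont=5.0167 → 5.0167 [wait]  node(5,3) S=118.1453 payoff=0.0000 vs cont=0.0000 → 0.0000 [wait]  node(5,4) S=160.7056 payoff=0.0000 vs cont=0.0000 → 0.0000 [wait]  node(5,5) S=218.5976 payoff=0.0000 vs cont=0.0000 → 0.0000 [wait]  ⇒ S*(5)=46.9433
t_4: node(4,0) S=54.7496 payoff=27.6004 vs cont=27.4302 → 27.6004 [stop]  node(4,1) S=74.4724 payoff=7.8776 vs cont=12.2473 → 12.2473 [wait]  node(4,2) S=101.3000 payoff=0.0000 vs cont=2.6127 → 2.6127 [wait]  node(4,3) S=137.7919 payoff=0.0000 vs cont=0.0000 → 0.0000 [wait]  node(4,4) S=187.4296 payoff=0.0000 vs cont=0.0000 → 0.0000 [wait]  ⇒ S*(4)=54.7496
t_3: node(3,0) S=63.8540 payoff=18.4960 vs cont=20.1861 → 20.1861 [wait]  node(3,1) S=86.8565 payoff=0.0000 vs cont=7.6182 → 7.6182 [wait]  node(3,2) S=118.1453 payoff=0.0000 vs cont=1.3607 → 1.3607 [wait]  node(3,3) S=160.7056 payoff=0.0000 vs cont=0.0000 → 0.0000 [wait]  ⇒ S*(3)=-
t_2: node(2,0) S=74.4724 payoff=7.8776 vs cont=14.1281 → 14.1281 [wait]  node(2,1) S=101.3000 payoff=0.0000 vs cont=4.6132 → 4.6132 [wait]  node(2,2) S=137.7919 payoff=0.0000 vs cont=0.7086 → 0.7086 [wait]  ⇒ S*(2)=-
t_1: node(1,0) S=86.8565 payoff=0.0000 vs cont=9.5471 → 9.5471 [wait]  node(1,1) S=118.1453 payoff=0.0000 vs cont=2.7388 → 2.7388 [wait]  ⇒ S*(1)=-
t_0: node(0,0) S=101.3000 payoff=0.0000 vs cont=6.2718 → 6.2718 [wait]  ⇒ S*(0)=-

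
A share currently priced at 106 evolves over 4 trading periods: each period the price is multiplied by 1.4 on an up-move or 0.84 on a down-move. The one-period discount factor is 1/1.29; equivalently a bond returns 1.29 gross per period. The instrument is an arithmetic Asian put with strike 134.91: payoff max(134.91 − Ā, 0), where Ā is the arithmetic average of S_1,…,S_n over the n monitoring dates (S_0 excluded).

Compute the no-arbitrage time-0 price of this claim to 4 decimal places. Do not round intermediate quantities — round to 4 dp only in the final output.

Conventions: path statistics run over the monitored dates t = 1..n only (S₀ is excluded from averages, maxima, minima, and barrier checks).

No-arbitrage gives p* = (R−d)/(u−d) = 0.8036: enumerate every path, weight its payoff by its p*-probability, and discount by R^4.
Enumerate all 2^4 = 16 price paths (U = up ×1.4, D = down ×0.84); each path with k up-moves has probability p*^k·(1−p*)^(4−k).
DDDD: Ā=69.8586, payoff=65.0514, prob=0.001489
UDDD: Ā=116.4311, payoff=18.4789, prob=0.006090
DUDD: Ā=101.5911, payoff=33.3189, prob=0.006090
UUDD: Ā=169.3185, payoff=0.0000, prob=0.024915
DDUD: Ā=89.1255, payoff=45.7845, prob=0.006090
UDUD: Ā=148.5425, payoff=0.0000, prob=0.024915
DUUD: Ā=133.7025, payoff=1.2075, prob=0.024915
UUUD: Ā=222.8374, payoff=0.0000, prob=0.101924
DDDU: Ā=78.6544, payoff=56.2556, prob=0.006090
UDDU: Ā=131.0906, payoff=3.8194, prob=0.024915
DUDU: Ā=116.2506, payoff=18.6594, prob=0.024915
UUDU: Ā=193.7510, payoff=0.0000, prob=0.101924
DDUU: Ā=103.7850, payoff=31.1250, prob=0.024915
UDUU: Ā=172.9750, payoff=0.0000, prob=0.101924
DUUU: Ā=158.1350, payoff=0.0000, prob=0.101924
UUUU: Ā=263.5584, payoff=0.0000, prob=0.416963
Price = Σ prob·payoff / R^4 = 2.399378 / 2.769229 = 0.8664

price = 0.8664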